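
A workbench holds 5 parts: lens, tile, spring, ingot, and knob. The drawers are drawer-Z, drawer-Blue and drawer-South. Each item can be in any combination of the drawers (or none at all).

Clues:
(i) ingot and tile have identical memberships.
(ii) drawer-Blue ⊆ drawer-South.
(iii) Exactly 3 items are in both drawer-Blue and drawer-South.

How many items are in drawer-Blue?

3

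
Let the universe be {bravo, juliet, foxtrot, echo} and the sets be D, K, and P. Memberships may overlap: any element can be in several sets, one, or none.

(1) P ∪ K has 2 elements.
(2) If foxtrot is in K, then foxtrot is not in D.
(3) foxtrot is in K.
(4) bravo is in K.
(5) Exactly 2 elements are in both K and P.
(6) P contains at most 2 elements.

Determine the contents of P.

P = {bravo, foxtrot}

From (3): foxtrot ∈ K.
From (4): bravo ∈ K.
(2): foxtrot ∉ D.
Suppose bravo ∉ P: no assignment then satisfies all the clues, so bravo ∈ P.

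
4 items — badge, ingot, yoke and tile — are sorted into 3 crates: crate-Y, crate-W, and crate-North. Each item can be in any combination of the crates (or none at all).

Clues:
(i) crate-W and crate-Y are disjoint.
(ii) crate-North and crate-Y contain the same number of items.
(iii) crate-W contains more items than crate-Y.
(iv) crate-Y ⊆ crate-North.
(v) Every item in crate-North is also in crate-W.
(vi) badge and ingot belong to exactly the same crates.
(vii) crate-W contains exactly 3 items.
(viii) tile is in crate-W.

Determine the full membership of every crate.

crate-Y = {}; crate-W = {badge, ingot, tile}; crate-North = {}

From (viii): tile ∈ crate-W.
(i) (disjoint): tile ∉ crate-Y.
Suppose badge ∈ crate-Y: no assignment then satisfies all the clues, so badge ∉ crate-Y.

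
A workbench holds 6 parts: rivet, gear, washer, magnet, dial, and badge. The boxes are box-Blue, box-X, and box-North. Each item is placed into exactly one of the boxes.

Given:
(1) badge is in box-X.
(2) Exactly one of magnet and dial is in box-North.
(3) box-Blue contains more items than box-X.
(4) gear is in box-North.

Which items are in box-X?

box-X = {badge}

From (1): badge ∈ box-X.
From (4): gear ∈ box-North.
Suppose rivet ∈ box-X: no assignment then satisfies all the clues, so rivet ∉ box-X.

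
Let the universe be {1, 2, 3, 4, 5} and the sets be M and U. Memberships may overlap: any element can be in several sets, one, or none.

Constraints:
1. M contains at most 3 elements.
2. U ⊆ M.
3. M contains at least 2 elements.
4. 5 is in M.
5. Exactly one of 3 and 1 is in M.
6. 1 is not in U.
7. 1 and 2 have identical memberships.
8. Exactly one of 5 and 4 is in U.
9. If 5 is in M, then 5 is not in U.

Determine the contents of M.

M = {3, 4, 5}

From (4): 5 ∈ M.
From (6): 1 ∉ U.
(7): 2 matches 1: 2 ∉ U.
(9): 5 ∉ U.
(8) (exactly one): 4 ∈ U.
(2) with 4 ∈ U: 4 ∈ M.
Suppose 1 ∈ M: no assignment then satisfies all the clues, so 1 ∉ M.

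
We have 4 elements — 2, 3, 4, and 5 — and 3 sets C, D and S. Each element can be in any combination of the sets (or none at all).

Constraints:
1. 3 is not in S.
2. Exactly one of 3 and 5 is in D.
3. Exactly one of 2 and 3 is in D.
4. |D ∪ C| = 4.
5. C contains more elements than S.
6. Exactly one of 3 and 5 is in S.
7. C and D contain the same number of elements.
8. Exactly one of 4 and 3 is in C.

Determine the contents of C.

C = {2, 3, 5}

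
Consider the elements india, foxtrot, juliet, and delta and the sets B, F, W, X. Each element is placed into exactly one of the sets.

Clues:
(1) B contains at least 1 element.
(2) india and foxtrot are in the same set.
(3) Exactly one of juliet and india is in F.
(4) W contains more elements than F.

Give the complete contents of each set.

B = {delta}; F = {juliet}; W = {foxtrot, india}; X = {}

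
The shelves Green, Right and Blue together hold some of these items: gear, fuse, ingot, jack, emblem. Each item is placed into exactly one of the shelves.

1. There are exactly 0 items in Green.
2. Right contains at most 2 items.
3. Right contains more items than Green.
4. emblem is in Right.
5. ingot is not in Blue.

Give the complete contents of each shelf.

From (4): emblem ∈ Right.
From (5): ingot ∉ Blue.
(1): Green already has 0, so the rest are out.
Only one shelf left: ingot ∈ Right.
(2): Right already has 2, so the rest are out.
Only one shelf left: gear ∈ Blue.
Only one shelf left: fuse ∈ Blue.
Only one shelf left: jack ∈ Blue.

Green = {}; Right = {emblem, ingot}; Blue = {fuse, gear, jack}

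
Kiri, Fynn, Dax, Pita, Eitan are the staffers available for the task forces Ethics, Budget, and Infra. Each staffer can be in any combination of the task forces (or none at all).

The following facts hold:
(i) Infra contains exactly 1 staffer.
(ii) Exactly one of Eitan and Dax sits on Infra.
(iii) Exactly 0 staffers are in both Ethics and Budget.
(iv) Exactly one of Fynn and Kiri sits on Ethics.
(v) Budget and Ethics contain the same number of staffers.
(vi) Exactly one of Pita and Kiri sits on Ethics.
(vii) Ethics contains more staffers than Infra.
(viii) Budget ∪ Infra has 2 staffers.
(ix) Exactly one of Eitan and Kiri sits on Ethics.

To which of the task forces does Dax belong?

Dax: Ethics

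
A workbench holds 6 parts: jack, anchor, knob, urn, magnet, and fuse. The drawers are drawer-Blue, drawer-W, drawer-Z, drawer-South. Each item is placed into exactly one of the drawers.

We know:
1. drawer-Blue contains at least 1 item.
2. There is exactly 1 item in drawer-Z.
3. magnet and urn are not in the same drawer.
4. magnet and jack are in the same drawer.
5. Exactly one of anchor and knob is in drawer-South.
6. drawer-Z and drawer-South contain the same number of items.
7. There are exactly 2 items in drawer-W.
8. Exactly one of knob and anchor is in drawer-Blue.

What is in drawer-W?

drawer-W = {jack, magnet}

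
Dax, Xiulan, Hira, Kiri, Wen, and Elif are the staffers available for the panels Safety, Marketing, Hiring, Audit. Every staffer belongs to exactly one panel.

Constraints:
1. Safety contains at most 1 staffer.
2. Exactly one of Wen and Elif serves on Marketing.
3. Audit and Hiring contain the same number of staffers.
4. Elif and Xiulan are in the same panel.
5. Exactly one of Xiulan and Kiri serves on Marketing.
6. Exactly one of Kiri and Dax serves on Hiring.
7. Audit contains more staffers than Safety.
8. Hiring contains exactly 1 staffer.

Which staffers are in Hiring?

Hiring = {Kiri}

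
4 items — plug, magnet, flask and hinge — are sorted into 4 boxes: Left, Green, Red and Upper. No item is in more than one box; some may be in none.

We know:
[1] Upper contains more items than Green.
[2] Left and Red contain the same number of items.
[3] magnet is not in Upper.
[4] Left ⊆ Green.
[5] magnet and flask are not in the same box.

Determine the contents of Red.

Red = {}

From (3): magnet ∉ Upper.
Suppose plug ∈ Red: no assignment then satisfies all the clues, so plug ∉ Red.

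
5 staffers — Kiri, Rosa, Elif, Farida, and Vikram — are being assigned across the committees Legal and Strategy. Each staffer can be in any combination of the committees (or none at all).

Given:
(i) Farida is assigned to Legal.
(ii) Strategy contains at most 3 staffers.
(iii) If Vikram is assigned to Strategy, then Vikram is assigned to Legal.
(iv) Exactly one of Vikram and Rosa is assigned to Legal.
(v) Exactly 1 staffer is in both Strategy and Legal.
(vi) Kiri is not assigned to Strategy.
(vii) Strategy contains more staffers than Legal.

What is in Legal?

From (i): Farida ∈ Legal.
From (vi): Kiri ∉ Strategy.
Suppose Kiri ∈ Legal: no assignment then satisfies all the clues, so Kiri ∉ Legal.

Legal = {Farida, Vikram}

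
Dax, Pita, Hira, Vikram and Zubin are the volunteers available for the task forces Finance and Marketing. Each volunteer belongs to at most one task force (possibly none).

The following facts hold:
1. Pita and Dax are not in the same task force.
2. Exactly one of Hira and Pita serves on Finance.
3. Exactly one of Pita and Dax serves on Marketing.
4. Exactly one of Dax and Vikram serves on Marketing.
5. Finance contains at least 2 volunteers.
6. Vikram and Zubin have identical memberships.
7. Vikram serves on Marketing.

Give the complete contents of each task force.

Finance = {Dax, Hira}; Marketing = {Pita, Vikram, Zubin}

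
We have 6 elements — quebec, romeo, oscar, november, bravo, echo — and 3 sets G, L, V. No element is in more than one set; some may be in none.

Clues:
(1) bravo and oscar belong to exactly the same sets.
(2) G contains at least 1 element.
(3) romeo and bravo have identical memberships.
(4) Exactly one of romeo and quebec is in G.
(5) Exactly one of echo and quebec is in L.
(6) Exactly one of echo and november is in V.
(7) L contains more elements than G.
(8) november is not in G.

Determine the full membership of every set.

G = {quebec}; L = {bravo, echo, oscar, romeo}; V = {november}

From (8): november ∉ G.
Suppose quebec ∉ G: no assignment then satisfies all the clues, so quebec ∈ G.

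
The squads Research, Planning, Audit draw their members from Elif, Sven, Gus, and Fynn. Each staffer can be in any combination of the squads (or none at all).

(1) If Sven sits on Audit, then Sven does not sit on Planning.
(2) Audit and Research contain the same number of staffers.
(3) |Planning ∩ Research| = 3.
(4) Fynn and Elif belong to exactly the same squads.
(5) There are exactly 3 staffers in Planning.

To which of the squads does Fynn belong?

Fynn: Audit, Planning, Research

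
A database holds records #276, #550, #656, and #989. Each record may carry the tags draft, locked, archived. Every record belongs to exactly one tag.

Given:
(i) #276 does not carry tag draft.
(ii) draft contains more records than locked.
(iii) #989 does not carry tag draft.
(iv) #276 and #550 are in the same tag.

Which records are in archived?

From (i): #276 ∉ draft.
From (iii): #989 ∉ draft.
(iv): #550 matches #276: #550 ∉ draft.
Suppose #276 ∉ archived: no assignment then satisfies all the clues, so #276 ∈ archived.

archived = {#276, #550, #989}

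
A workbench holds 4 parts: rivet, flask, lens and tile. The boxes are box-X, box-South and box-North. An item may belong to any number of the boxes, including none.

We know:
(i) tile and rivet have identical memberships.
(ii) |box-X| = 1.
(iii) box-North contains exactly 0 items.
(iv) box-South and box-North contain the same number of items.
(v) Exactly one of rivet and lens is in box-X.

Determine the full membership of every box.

(iii): box-North already has 0, so the rest are out.
Suppose rivet ∈ box-X: no assignment then satisfies all the clues, so rivet ∉ box-X.

box-X = {lens}; box-South = {}; box-North = {}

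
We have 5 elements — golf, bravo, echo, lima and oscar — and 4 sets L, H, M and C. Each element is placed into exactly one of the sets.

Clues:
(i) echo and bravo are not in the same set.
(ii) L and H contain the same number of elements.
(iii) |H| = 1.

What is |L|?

1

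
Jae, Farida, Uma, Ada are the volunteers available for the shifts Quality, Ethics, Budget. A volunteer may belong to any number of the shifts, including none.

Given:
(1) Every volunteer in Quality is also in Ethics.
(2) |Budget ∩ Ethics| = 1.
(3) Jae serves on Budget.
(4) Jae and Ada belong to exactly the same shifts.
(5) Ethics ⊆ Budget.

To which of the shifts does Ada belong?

Ada: Budget

From (3): Jae ∈ Budget.
(4): Ada matches Jae: Ada ∈ Budget.
Suppose Ada ∈ Quality: no assignment then satisfies all the clues, so Ada ∉ Quality.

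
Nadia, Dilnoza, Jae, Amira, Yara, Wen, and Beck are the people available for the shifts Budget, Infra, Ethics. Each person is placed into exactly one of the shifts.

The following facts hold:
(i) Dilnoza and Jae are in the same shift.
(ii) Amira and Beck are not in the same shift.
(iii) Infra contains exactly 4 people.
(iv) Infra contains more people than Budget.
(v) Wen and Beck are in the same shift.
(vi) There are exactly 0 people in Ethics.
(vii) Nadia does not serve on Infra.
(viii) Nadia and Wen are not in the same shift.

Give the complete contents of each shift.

Budget = {Amira, Nadia, Yara}; Infra = {Beck, Dilnoza, Jae, Wen}; Ethics = {}

From (vii): Nadia ∉ Infra.
(vi): Ethics already has 0, so the rest are out.
Only one shift left: Nadia ∈ Budget.
(viii): Wen ∉ Budget.
Only one shift left: Wen ∈ Infra.
(v): Beck matches Wen: Beck ∉ Budget.
(v): Beck matches Wen: Beck ∈ Infra.
(ii): Amira ∉ Infra.
Only one shift left: Amira ∈ Budget.
Suppose Dilnoza ∈ Budget: no assignment then satisfies all the clues, so Dilnoza ∉ Budget.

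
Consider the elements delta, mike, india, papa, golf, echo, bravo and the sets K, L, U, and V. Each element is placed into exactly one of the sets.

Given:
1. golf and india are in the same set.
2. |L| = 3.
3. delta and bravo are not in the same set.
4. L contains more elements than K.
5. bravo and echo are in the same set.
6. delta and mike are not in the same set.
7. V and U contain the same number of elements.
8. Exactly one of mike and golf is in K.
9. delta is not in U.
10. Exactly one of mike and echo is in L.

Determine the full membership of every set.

K = {golf, india}; L = {bravo, echo, papa}; U = {mike}; V = {delta}

From (9): delta ∉ U.
Suppose delta ∈ K: no assignment then satisfies all the clues, so delta ∉ K.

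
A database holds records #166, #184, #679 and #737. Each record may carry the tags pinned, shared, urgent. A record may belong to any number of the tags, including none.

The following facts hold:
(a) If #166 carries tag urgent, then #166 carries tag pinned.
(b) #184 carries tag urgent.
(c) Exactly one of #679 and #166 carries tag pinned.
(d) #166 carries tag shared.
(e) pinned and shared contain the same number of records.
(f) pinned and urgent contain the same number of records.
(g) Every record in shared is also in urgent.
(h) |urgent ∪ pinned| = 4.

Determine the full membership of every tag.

pinned = {#166, #184, #737}; shared = {#166, #184, #679}; urgent = {#166, #184, #679}

From (b): #184 ∈ urgent.
From (d): #166 ∈ shared.
(g) with #166 ∈ shared: #166 ∈ urgent.
(a): #166 ∈ pinned.
(c) (exactly one): #679 ∉ pinned.
Suppose #184 ∉ pinned: no assignment then satisfies all the clues, so #184 ∈ pinned.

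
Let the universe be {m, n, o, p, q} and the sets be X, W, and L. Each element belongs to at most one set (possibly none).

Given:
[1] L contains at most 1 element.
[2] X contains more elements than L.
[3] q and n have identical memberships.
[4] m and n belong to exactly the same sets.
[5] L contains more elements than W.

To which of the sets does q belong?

q: X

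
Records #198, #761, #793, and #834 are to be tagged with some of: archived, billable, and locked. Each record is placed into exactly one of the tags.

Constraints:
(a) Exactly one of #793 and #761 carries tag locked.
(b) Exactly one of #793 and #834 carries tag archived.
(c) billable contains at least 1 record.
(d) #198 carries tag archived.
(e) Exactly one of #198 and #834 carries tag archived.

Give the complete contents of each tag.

From (d): #198 ∈ archived.
(e) (exactly one): #834 ∉ archived.
(b) (exactly one): #793 ∈ archived.
(a) (exactly one): #761 ∈ locked.
(c): only 1 candidates remain for billable, so all are in.

archived = {#198, #793}; billable = {#834}; locked = {#761}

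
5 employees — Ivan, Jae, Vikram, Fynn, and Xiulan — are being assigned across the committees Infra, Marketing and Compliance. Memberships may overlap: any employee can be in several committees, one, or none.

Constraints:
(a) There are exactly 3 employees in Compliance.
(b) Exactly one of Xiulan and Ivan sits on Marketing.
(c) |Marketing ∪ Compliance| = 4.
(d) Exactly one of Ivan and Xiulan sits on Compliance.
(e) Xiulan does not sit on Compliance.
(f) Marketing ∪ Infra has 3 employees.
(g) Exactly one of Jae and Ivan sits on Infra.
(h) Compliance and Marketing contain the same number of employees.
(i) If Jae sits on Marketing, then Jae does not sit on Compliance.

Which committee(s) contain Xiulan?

Xiulan: none

From (e): Xiulan ∉ Compliance.
(d) (exactly one): Ivan ∈ Compliance.
Suppose Xiulan ∈ Infra: no assignment then satisfies all the clues, so Xiulan ∉ Infra.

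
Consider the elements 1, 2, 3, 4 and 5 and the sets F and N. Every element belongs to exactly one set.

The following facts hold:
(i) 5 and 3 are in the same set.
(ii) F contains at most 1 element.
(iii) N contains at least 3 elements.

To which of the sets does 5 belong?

5: N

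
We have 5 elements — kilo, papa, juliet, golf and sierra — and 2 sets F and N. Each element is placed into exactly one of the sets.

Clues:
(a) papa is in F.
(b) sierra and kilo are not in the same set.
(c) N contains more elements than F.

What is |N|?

3

From (a): papa ∈ F.
Suppose juliet ∈ F: no assignment then satisfies all the clues, so juliet ∉ F.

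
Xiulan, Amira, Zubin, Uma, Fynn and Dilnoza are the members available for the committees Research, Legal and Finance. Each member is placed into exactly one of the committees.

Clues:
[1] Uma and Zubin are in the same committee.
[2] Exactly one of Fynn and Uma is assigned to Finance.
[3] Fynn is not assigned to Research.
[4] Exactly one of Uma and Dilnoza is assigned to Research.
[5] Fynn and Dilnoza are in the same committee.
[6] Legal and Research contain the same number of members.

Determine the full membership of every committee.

Research = {Uma, Zubin}; Legal = {Amira, Xiulan}; Finance = {Dilnoza, Fynn}

From (3): Fynn ∉ Research.
(5): Dilnoza matches Fynn: Dilnoza ∉ Research.
(4) (exactly one): Uma ∈ Research.
(1): Zubin matches Uma: Zubin ∈ Research.
(2) (exactly one): Fynn ∈ Finance.
(5): Dilnoza matches Fynn: Dilnoza ∉ Legal.
(5): Dilnoza matches Fynn: Dilnoza ∈ Finance.
Suppose Xiulan ∈ Research: no assignment then satisfies all the clues, so Xiulan ∉ Research.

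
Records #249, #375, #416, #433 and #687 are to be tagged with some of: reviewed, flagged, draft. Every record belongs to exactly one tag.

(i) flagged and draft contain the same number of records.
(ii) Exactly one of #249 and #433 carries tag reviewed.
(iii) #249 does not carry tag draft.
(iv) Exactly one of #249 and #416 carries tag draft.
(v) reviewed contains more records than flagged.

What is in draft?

draft = {#416}

From (iii): #249 ∉ draft.
(iv) (exactly one): #416 ∈ draft.
Suppose #375 ∈ draft: no assignment then satisfies all the clues, so #375 ∉ draft.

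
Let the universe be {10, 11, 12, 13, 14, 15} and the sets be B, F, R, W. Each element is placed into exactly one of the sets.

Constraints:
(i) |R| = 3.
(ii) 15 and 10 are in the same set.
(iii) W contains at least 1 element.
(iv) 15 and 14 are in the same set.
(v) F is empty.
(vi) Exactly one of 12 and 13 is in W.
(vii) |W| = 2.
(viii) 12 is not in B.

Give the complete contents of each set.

B = {13}; F = {}; R = {10, 14, 15}; W = {11, 12}

From (viii): 12 ∉ B.
(v): F already has 0, so the rest are out.
Suppose 10 ∈ B: no assignment then satisfies all the clues, so 10 ∉ B.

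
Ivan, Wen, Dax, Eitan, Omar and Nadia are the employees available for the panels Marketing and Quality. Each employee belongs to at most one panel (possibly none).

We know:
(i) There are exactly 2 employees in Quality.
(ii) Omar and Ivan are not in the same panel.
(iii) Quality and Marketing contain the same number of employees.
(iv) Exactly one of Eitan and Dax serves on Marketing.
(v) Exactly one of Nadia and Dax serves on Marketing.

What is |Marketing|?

2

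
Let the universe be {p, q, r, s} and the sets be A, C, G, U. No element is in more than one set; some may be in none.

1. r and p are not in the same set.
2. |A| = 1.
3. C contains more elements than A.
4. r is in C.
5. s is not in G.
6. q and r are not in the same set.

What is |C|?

2

From (4): r ∈ C.
From (5): s ∉ G.
(1): p ∉ C.
(6): q ∉ C.
Suppose s ∈ A: no assignment then satisfies all the clues, so s ∉ A.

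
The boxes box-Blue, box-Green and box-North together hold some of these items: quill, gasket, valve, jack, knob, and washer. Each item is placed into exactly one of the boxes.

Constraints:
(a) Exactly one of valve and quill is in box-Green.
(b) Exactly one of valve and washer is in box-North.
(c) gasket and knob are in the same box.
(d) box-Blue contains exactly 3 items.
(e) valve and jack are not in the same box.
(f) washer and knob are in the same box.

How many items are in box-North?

1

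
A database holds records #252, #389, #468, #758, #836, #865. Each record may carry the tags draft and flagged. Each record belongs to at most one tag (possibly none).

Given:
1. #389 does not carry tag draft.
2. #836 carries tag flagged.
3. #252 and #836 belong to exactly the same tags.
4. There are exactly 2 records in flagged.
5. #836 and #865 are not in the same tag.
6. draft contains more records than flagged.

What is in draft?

draft = {#468, #758, #865}

From (1): #389 ∉ draft.
From (2): #836 ∈ flagged.
(3): #252 matches #836: #252 ∉ draft.
(3): #252 matches #836: #252 ∈ flagged.
(4): flagged already has 2, so the rest are out.
Suppose #468 ∉ draft: no assignment then satisfies all the clues, so #468 ∈ draft.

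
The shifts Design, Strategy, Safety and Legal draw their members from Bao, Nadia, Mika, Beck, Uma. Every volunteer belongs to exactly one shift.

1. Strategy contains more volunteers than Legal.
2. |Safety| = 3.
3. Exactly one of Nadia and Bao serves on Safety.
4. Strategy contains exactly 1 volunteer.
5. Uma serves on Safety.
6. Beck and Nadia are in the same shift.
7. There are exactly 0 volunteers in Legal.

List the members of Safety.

Safety = {Beck, Nadia, Uma}

From (5): Uma ∈ Safety.
(7): Legal already has 0, so the rest are out.
Suppose Bao ∈ Safety: no assignment then satisfies all the clues, so Bao ∉ Safety.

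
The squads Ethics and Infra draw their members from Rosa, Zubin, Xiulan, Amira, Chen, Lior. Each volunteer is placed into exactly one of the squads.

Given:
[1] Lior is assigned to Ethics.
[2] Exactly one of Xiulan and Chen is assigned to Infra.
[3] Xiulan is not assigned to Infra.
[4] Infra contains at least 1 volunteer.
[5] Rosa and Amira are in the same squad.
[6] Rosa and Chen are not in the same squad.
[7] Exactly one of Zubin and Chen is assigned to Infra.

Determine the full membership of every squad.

From (1): Lior ∈ Ethics.
From (3): Xiulan ∉ Infra.
(2) (exactly one): Chen ∈ Infra.
(6): Rosa ∉ Infra.
(7) (exactly one): Zubin ∉ Infra.
Only one squad left: Rosa ∈ Ethics.
Only one squad left: Zubin ∈ Ethics.
Only one squad left: Xiulan ∈ Ethics.
(5): Amira matches Rosa: Amira ∈ Ethics.

Ethics = {Amira, Lior, Rosa, Xiulan, Zubin}; Infra = {Chen}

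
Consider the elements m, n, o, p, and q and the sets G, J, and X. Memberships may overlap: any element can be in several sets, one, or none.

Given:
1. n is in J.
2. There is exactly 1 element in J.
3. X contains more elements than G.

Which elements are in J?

J = {n}

From (1): n ∈ J.
(2): J already has 1, so the rest are out.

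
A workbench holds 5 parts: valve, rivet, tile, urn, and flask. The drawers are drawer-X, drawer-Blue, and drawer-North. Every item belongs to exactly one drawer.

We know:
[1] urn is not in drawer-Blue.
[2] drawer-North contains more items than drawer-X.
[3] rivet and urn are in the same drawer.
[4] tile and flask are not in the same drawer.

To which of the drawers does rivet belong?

rivet: drawer-North

From (1): urn ∉ drawer-Blue.
(3): rivet matches urn: rivet ∉ drawer-Blue.
Suppose rivet ∈ drawer-X: no assignment then satisfies all the clues, so rivet ∉ drawer-X.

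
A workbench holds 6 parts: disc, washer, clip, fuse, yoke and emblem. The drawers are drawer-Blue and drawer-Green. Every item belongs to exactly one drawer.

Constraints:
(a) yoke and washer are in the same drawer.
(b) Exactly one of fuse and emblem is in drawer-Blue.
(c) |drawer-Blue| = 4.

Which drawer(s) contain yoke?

yoke: drawer-Blue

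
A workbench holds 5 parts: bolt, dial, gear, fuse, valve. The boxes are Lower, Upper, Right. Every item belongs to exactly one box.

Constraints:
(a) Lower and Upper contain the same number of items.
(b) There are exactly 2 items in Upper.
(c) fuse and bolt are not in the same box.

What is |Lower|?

2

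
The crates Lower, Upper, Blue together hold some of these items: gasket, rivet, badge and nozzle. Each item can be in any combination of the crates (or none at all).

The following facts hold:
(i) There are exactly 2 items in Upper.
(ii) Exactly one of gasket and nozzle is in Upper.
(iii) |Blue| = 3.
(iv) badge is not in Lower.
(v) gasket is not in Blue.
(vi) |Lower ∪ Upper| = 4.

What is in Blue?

Blue = {badge, nozzle, rivet}

From (iv): badge ∉ Lower.
From (v): gasket ∉ Blue.
(iii): only 3 candidates remain for Blue, so all are in.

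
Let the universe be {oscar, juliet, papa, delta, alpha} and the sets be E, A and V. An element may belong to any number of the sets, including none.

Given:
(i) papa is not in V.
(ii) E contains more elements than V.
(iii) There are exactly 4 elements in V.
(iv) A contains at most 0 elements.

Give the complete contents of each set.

E = {alpha, delta, juliet, oscar, papa}; A = {}; V = {alpha, delta, juliet, oscar}

From (i): papa ∉ V.
(iii): only 4 candidates remain for V, so all are in.
(iv): A already has 0, so the rest are out.
Suppose oscar ∉ E: no assignment then satisfies all the clues, so oscar ∈ E.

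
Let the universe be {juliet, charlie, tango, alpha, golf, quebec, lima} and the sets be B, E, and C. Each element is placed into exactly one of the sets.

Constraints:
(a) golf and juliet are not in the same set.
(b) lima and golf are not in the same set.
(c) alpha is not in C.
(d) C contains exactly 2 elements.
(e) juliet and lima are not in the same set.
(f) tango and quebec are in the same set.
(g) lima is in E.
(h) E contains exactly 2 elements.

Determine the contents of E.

E = {alpha, lima}

From (c): alpha ∉ C.
From (g): lima ∈ E.
(b): golf ∉ E.
(e): juliet ∉ E.
Suppose charlie ∈ E: no assignment then satisfies all the clues, so charlie ∉ E.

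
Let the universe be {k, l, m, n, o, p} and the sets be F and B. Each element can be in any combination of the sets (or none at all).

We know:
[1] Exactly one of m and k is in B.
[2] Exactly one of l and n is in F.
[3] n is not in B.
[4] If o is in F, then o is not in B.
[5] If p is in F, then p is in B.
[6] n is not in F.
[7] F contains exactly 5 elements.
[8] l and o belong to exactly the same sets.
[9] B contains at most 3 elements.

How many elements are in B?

2

From (3): n ∉ B.
From (6): n ∉ F.
(2) (exactly one): l ∈ F.
(7): only 5 candidates remain for F, so all are in.
(4): o ∉ B.
(5): p ∈ B.
(8): l matches o: l ∉ B.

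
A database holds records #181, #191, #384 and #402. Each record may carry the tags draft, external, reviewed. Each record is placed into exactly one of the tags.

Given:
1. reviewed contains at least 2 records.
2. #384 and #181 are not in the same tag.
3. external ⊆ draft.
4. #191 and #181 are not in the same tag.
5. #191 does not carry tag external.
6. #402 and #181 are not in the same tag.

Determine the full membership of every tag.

draft = {#181}; external = {}; reviewed = {#191, #384, #402}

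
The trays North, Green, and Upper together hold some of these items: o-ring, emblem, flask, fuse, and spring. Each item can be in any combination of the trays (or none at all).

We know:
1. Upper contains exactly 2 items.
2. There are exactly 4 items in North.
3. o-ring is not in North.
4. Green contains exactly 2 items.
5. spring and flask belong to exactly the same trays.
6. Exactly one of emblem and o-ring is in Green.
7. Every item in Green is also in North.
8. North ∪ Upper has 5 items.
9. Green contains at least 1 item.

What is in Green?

Green = {emblem, fuse}

From (3): o-ring ∉ North.
(2): only 4 candidates remain for North, so all are in.
(7) contrapositive: o-ring ∉ Green.
(6) (exactly one): emblem ∈ Green.
Suppose flask ∈ Green: no assignment then satisfies all the clues, so flask ∉ Green.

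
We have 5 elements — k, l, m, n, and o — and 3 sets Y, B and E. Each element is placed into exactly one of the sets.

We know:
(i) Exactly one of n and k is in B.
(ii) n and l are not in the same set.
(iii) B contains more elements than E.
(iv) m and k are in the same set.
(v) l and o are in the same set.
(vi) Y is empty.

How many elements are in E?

1

(vi): Y already has 0, so the rest are out.
Suppose k ∉ B: no assignment then satisfies all the clues, so k ∈ B.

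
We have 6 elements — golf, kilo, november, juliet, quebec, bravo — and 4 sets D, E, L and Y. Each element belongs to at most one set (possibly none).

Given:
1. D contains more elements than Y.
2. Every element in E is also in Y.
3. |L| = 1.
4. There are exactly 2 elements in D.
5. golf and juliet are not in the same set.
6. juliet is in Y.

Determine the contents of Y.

From (6): juliet ∈ Y.
(5): golf ∉ Y.
(2) contrapositive: golf ∉ E.
Suppose kilo ∈ Y: no assignment then satisfies all the clues, so kilo ∉ Y.

Y = {juliet}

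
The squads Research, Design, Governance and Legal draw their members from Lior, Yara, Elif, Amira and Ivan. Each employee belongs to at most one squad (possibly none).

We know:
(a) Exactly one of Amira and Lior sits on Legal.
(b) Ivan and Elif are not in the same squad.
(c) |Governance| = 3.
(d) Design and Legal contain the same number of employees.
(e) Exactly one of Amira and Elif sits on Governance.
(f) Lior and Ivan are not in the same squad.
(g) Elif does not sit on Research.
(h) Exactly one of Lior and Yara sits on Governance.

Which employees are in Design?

Design = {Elif}

From (g): Elif ∉ Research.
Suppose Lior ∈ Design: no assignment then satisfies all the clues, so Lior ∉ Design.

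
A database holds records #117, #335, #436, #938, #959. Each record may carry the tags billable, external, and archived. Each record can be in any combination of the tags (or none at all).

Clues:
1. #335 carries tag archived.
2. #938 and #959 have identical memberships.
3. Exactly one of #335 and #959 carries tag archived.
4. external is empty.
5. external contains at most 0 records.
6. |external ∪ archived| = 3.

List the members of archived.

From (1): #335 ∈ archived.
(3) (exactly one): #959 ∉ archived.
(4): external already has 0, so the rest are out.
(2): #938 matches #959: #938 ∉ archived.
Suppose #117 ∉ archived: no assignment then satisfies all the clues, so #117 ∈ archived.

archived = {#117, #335, #436}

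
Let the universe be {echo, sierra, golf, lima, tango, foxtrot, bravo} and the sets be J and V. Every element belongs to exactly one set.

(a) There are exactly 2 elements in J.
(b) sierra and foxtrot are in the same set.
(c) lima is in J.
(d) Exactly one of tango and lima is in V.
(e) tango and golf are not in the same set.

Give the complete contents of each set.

J = {golf, lima}; V = {bravo, echo, foxtrot, sierra, tango}

From (c): lima ∈ J.
(d) (exactly one): tango ∈ V.
(e): golf ∉ V.
Only one set left: golf ∈ J.
(a): J already has 2, so the rest are out.
Only one set left: echo ∈ V.
Only one set left: sierra ∈ V.
Only one set left: foxtrot ∈ V.
Only one set left: bravo ∈ V.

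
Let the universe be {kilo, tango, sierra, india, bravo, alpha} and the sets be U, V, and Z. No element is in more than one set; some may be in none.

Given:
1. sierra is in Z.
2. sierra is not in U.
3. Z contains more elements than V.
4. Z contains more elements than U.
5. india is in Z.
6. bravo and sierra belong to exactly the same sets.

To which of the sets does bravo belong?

From (1): sierra ∈ Z.
From (5): india ∈ Z.
(6): bravo matches sierra: bravo ∉ U.
(6): bravo matches sierra: bravo ∉ V.
(6): bravo matches sierra: bravo ∈ Z.

bravo: Z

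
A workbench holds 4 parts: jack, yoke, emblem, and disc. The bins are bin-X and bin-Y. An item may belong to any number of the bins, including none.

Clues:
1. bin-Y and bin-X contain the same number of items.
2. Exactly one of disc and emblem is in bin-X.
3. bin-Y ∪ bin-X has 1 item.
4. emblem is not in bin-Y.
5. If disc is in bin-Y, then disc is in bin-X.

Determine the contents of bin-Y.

bin-Y = {disc}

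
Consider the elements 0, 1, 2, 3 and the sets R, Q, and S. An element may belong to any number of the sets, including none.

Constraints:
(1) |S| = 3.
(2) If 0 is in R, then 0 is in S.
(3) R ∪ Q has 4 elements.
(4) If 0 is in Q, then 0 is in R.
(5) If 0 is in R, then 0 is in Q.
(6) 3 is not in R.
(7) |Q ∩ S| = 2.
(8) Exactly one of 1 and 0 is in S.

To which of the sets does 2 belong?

2: R, S

From (6): 3 ∉ R.
Suppose 2 ∉ R: no assignment then satisfies all the clues, so 2 ∈ R.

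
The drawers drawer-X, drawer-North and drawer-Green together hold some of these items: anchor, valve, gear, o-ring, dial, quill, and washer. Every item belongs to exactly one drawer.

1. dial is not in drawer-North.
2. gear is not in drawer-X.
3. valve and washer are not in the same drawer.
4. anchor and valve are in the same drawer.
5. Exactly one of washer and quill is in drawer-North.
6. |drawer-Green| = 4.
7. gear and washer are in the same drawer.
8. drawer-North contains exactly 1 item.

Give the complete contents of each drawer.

drawer-X = {anchor, valve}; drawer-North = {quill}; drawer-Green = {dial, gear, o-ring, washer}

From (1): dial ∉ drawer-North.
From (2): gear ∉ drawer-X.
(7): washer matches gear: washer ∉ drawer-X.
Suppose anchor ∉ drawer-X: no assignment then satisfies all the clues, so anchor ∈ drawer-X.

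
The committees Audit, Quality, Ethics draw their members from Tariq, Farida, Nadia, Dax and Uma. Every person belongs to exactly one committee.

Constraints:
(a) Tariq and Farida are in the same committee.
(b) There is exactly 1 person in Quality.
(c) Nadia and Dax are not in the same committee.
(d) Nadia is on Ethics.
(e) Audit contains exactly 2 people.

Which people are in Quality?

Quality = {Dax}

From (d): Nadia ∈ Ethics.
(c): Dax ∉ Ethics.
Suppose Tariq ∈ Quality: no assignment then satisfies all the clues, so Tariq ∉ Quality.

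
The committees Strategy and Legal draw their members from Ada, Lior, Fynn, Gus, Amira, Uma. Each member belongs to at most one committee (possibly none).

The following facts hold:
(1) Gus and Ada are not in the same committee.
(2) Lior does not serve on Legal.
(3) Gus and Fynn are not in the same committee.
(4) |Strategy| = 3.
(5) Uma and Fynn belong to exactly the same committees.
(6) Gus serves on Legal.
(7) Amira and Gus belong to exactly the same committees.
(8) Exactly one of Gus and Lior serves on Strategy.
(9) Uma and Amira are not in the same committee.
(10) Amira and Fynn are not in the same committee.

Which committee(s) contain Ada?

Ada: none

From (2): Lior ∉ Legal.
From (6): Gus ∈ Legal.
(1): Ada ∉ Legal.
(3): Fynn ∉ Legal.
(5): Uma matches Fynn: Uma ∉ Legal.
(7): Amira matches Gus: Amira ∉ Strategy.
(7): Amira matches Gus: Amira ∈ Legal.
(8) (exactly one): Lior ∈ Strategy.
Suppose Ada ∈ Strategy: no assignment then satisfies all the clues, so Ada ∉ Strategy.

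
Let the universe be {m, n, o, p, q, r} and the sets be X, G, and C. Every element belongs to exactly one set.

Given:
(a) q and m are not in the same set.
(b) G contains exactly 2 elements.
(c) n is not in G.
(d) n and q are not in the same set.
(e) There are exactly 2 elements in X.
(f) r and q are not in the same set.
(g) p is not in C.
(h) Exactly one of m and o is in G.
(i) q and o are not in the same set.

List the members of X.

X = {p, q}

From (c): n ∉ G.
From (g): p ∉ C.
Suppose m ∈ X: no assignment then satisfies all the clues, so m ∉ X.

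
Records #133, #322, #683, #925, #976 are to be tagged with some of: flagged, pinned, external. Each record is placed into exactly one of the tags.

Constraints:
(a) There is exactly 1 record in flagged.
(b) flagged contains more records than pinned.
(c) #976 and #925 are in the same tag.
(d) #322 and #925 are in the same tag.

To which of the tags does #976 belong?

#976: external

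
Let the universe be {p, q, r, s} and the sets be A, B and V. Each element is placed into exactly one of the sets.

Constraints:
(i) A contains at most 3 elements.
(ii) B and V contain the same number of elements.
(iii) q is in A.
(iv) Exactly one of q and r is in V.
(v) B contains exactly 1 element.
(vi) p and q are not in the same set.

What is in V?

V = {r}

From (iii): q ∈ A.
(iv) (exactly one): r ∈ V.
(vi): p ∉ A.
Suppose p ∈ V: no assignment then satisfies all the clues, so p ∉ V.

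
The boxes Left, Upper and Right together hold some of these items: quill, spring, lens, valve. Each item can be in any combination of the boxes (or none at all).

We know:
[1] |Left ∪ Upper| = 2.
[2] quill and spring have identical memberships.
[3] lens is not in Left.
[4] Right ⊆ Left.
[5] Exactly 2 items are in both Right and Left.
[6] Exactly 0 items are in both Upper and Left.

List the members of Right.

Right = {quill, spring}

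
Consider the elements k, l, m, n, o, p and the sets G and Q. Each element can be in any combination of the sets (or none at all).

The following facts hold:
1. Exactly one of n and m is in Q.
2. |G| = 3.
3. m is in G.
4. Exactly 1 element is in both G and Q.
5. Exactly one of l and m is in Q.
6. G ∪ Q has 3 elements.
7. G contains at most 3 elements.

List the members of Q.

Q = {m}

From (3): m ∈ G.
Suppose k ∈ Q: no assignment then satisfies all the clues, so k ∉ Q.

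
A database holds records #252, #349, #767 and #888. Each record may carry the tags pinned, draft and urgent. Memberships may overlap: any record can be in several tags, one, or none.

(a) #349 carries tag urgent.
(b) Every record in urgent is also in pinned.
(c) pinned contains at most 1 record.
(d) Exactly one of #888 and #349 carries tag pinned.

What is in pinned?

From (a): #349 ∈ urgent.
(b) with #349 ∈ urgent: #349 ∈ pinned.
(c): pinned already has 1, so the rest are out.
(b) contrapositive: #252 ∉ urgent.
(b) contrapositive: #767 ∉ urgent.
(b) contrapositive: #888 ∉ urgent.

pinned = {#349}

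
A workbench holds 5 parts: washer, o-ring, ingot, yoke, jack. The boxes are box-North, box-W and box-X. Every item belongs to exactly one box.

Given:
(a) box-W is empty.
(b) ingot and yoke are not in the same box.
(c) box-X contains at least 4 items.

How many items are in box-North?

1

(a): box-W already has 0, so the rest are out.
Suppose washer ∈ box-North: no assignment then satisfies all the clues, so washer ∉ box-North.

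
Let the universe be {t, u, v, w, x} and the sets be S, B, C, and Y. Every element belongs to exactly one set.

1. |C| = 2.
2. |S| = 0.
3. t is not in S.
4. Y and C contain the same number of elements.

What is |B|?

1

From (3): t ∉ S.
(2): S already has 0, so the rest are out.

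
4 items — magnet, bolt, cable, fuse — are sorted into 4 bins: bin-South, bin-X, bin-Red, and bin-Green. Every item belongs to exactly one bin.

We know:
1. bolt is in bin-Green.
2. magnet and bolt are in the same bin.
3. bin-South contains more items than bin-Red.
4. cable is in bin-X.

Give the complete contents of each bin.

bin-South = {fuse}; bin-X = {cable}; bin-Red = {}; bin-Green = {bolt, magnet}

From (1): bolt ∈ bin-Green.
From (4): cable ∈ bin-X.
(2): magnet matches bolt: magnet ∉ bin-South.
(2): magnet matches bolt: magnet ∉ bin-X.
(2): magnet matches bolt: magnet ∉ bin-Red.
(2): magnet matches bolt: magnet ∈ bin-Green.
Suppose fuse ∉ bin-South: no assignment then satisfies all the clues, so fuse ∈ bin-South.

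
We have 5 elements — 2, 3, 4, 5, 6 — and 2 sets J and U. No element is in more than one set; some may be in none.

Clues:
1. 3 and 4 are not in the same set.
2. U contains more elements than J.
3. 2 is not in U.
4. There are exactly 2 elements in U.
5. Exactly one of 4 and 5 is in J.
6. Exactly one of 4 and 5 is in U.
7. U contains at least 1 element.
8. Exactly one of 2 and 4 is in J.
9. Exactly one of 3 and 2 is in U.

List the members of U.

U = {3, 5}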